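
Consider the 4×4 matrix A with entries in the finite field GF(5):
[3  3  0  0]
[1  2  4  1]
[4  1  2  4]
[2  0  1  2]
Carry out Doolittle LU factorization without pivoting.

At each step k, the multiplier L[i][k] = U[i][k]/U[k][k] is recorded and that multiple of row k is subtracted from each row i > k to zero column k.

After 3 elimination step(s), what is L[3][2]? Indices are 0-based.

L[3][2] = 1

Step 1: pivot at (0,0) is 3.
  row1 ← row1 − (2)·row0  ⇒  L[1][0]=2, U row1=(0, 1, 4, 1)
  row2 ← row2 − (3)·row0  ⇒  L[2][0]=3, U row2=(0, 2, 2, 4)
  row3 ← row3 − (4)·row0  ⇒  L[3][0]=4, U row3=(0, 3, 1, 2)
Step 2: pivot at (1,1) is 1.
  row2 ← row2 − (2)·row1  ⇒  L[2][1]=2, U row2=(0, 0, 4, 2)
  row3 ← row3 − (3)·row1  ⇒  L[3][1]=3, U row3=(0, 0, 4, 4)
Step 3: pivot at (2,2) is 4.
  row3 ← row3 − (1)·row2  ⇒  L[3][2]=1, U row3=(0, 0, 0, 2)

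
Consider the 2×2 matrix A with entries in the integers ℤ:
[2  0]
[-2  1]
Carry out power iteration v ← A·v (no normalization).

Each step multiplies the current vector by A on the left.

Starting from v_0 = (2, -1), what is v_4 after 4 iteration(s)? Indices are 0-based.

v_0 = (2, -1).
v_1 = A·v_0 = (4, -5).
v_2 = A·v_1 = (8, -13).
v_3 = A·v_2 = (16, -29).
v_4 = A·v_3 = (32, -61).

v_4 = (32, -61)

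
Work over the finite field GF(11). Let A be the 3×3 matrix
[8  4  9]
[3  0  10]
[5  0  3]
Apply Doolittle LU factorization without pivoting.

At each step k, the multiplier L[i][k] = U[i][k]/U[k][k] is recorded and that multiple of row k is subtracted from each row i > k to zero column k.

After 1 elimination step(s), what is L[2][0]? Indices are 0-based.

L[2][0] = 2

Step 1: pivot at (0,0) is 8.
  row1 ← row1 − (10)·row0  ⇒  L[1][0]=10, U row1=(0, 4, 8)
  row2 ← row2 − (2)·row0  ⇒  L[2][0]=2, U row2=(0, 3, 7)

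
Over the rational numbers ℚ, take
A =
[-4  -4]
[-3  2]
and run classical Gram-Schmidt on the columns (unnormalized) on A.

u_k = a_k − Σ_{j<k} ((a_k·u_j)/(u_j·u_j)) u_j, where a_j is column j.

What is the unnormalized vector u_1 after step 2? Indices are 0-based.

Step 1: u_0 = a_0 = (-4, -3).
Step 2: u_1 = a_1 − (2/5)·u_0 = (-12/5, 16/5).

u_1 = (-12/5, 16/5)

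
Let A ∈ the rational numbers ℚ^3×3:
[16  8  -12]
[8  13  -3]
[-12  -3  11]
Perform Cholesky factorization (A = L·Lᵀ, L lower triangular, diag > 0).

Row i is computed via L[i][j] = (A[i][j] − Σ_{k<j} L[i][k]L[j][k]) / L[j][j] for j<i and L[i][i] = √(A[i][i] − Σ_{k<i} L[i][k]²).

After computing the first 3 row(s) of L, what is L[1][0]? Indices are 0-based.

L[1][0] = 2

Step 1: L[0][0] = √(16) = 4.
  L[1][0] = (8) / L[0][0] = 2.
Step 2: L[1][1] = √(9) = 3.
  L[2][0] = (-12) / L[0][0] = -3.
  L[2][1] = (3) / L[1][1] = 1.
Step 3: L[2][2] = √(1) = 1.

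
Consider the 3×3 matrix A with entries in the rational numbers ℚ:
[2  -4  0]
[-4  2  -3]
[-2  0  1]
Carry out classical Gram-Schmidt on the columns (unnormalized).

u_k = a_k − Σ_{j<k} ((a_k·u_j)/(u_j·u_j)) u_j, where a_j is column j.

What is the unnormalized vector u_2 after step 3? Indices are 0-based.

Step 1: u_0 = a_0 = (2, -4, -2).
Step 2: u_1 = a_1 − (-2/3)·u_0 = (-8/3, -2/3, -4/3).
Step 3: u_2 = a_2 − (5/12)·u_0 − (1/14)·u_1 = (-9/14, -9/7, 27/14).

u_2 = (-9/14, -9/7, 27/14)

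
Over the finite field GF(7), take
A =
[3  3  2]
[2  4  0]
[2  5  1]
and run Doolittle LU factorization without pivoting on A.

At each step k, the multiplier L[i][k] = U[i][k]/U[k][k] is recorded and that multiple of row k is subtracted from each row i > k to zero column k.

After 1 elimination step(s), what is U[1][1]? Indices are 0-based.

Step 1: pivot at (0,0) is 3.
  row1 ← row1 − (3)·row0  ⇒  L[1][0]=3, U row1=(0, 2, 1)
  row2 ← row2 − (3)·row0  ⇒  L[2][0]=3, U row2=(0, 3, 2)

U[1][1] = 2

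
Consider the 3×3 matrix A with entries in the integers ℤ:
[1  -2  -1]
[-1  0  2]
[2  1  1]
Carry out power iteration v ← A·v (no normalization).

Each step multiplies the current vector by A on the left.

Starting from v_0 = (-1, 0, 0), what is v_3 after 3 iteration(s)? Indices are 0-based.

v_0 = (-1, 0, 0).
v_1 = A·v_0 = (-1, 1, -2).
v_2 = A·v_1 = (-1, -3, -3).
v_3 = A·v_2 = (8, -5, -8).

v_3 = (8, -5, -8)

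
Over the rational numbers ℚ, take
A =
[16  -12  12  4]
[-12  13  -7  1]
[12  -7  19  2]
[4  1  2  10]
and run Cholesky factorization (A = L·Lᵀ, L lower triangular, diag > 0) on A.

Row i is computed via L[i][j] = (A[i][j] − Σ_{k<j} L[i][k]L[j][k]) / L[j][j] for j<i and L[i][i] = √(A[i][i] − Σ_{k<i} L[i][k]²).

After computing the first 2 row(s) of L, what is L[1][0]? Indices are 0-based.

Step 1: L[0][0] = √(16) = 4.
  L[1][0] = (-12) / L[0][0] = -3.
Step 2: L[1][1] = √(4) = 2.

L[1][0] = -3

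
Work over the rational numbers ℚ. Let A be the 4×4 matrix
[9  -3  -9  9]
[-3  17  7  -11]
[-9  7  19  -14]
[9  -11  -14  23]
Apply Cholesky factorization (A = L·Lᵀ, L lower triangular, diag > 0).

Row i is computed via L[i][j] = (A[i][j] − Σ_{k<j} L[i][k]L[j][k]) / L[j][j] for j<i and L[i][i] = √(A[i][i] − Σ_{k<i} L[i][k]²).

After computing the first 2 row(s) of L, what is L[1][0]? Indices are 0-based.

Step 1: L[0][0] = √(9) = 3.
  L[1][0] = (-3) / L[0][0] = -1.
Step 2: L[1][1] = √(16) = 4.

L[1][0] = -1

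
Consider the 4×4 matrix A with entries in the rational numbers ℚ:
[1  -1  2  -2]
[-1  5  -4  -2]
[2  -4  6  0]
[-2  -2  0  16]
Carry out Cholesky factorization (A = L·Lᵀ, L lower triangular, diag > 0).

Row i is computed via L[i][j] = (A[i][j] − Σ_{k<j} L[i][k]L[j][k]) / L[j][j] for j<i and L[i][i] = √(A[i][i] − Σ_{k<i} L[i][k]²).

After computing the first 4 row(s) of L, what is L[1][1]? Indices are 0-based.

Step 1: L[0][0] = √(1) = 1.
  L[1][0] = (-1) / L[0][0] = -1.
Step 2: L[1][1] = √(4) = 2.
  L[2][0] = (2) / L[0][0] = 2.
  L[2][1] = (-2) / L[1][1] = -1.
Step 3: L[2][2] = √(1) = 1.
  L[3][0] = (-2) / L[0][0] = -2.
  L[3][1] = (-4) / L[1][1] = -2.
  L[3][2] = (2) / L[2][2] = 2.
Step 4: L[3][3] = √(4) = 2.

L[1][1] = 2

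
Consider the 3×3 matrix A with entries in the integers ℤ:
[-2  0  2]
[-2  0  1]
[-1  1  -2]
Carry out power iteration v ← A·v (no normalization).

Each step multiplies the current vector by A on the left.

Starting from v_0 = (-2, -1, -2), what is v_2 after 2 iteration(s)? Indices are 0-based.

v_0 = (-2, -1, -2).
v_1 = A·v_0 = (0, 2, 5).
v_2 = A·v_1 = (10, 5, -8).

v_2 = (10, 5, -8)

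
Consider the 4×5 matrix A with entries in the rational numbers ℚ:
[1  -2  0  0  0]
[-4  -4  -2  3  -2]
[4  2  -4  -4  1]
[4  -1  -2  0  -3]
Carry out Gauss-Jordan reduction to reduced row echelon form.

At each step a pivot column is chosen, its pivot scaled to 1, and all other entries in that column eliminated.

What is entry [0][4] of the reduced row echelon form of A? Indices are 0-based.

step 1: normalize row 0 (÷1) = (1, -2, 0, 0, 0)
  row 1: subtract -4×row0 = (0, -12, -2, 3, -2)
  row 2: subtract 4×row0 = (0, 10, -4, -4, 1)
  row 3: subtract 4×row0 = (0, 7, -2, 0, -3)
step 2: normalize row 1 (÷-12) = (0, 1, 1/6, -1/4, 1/6)
  row 0: subtract -2×row1 = (1, 0, 1/3, -1/2, 1/3)
  row 2: subtract 10×row1 = (0, 0, -17/3, -3/2, -2/3)
  row 3: subtract 7×row1 = (0, 0, -19/6, 7/4, -25/6)
step 3: normalize row 2 (÷-17/3) = (0, 0, 1, 9/34, 2/17)
  row 0: subtract 1/3×row2 = (1, 0, 0, -10/17, 5/17)
  row 1: subtract 1/6×row2 = (0, 1, 0, -5/17, 5/34)
  row 3: subtract -19/6×row2 = (0, 0, 0, 44/17, -129/34)
step 4: normalize row 3 (÷44/17) = (0, 0, 0, 1, -129/88)
  row 0: subtract -10/17×row3 = (1, 0, 0, 0, -25/44)
  row 1: subtract -5/17×row3 = (0, 1, 0, 0, -25/88)
  row 2: subtract 9/34×row3 = (0, 0, 1, 0, 89/176)

M[0][4] = -25/44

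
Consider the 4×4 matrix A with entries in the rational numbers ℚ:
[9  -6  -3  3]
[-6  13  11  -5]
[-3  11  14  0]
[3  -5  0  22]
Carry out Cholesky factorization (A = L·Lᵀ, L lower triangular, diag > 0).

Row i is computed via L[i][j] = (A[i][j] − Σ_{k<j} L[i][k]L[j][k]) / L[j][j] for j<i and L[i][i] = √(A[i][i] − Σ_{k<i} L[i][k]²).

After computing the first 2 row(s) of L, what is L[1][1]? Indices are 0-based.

Step 1: L[0][0] = √(9) = 3.
  L[1][0] = (-6) / L[0][0] = -2.
Step 2: L[1][1] = √(9) = 3.

L[1][1] = 3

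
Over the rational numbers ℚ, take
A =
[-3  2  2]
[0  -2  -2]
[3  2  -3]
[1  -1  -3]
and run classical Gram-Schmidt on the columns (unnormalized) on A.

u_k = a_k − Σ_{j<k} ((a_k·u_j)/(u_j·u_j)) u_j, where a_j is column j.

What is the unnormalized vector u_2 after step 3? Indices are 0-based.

Step 1: u_0 = a_0 = (-3, 0, 3, 1).
Step 2: u_1 = a_1 − (-1/19)·u_0 = (35/19, -2, 41/19, -18/19).
Step 3: u_2 = a_2 − (-18/19)·u_0 − (77/246)·u_1 = (-349/246, -169/123, -5/6, -72/41).

u_2 = (-349/246, -169/123, -5/6, -72/41)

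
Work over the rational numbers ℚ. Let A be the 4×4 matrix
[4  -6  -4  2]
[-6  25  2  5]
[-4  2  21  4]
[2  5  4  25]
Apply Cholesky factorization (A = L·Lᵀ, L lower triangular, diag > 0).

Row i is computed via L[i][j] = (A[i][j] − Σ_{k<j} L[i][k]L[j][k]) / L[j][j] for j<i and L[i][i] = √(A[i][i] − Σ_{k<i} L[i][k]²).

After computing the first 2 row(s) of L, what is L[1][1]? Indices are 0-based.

Step 1: L[0][0] = √(4) = 2.
  L[1][0] = (-6) / L[0][0] = -3.
Step 2: L[1][1] = √(16) = 4.

L[1][1] = 4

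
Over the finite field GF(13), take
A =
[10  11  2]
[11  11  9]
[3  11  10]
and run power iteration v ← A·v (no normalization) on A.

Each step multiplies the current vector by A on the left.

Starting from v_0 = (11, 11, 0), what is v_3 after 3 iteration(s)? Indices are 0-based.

v_0 = (11, 11, 0).
v_1 = A·v_0 = (10, 8, 11).
v_2 = A·v_1 = (2, 11, 7).
v_3 = A·v_2 = (12, 11, 2).

v_3 = (12, 11, 2)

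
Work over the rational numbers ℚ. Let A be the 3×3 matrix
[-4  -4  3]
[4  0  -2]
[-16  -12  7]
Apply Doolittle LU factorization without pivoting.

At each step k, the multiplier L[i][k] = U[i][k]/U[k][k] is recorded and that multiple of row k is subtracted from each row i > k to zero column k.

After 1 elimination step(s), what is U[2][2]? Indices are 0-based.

k=0: U[0][0]=-4
  eliminate (1,0): mult=-1, new row 1: (0, -4, 1); set L[1][0]=-1
  eliminate (2,0): mult=4, new row 2: (0, 4, -5); set L[2][0]=4

U[2][2] = -5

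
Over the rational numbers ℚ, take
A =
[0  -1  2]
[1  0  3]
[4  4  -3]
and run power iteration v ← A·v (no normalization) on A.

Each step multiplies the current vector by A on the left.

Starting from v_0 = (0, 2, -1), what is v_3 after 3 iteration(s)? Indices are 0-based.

v_3 = (-151, -158, 399)

v_0 = (0, 2, -1).
v_1 = A·v_0 = (-4, -3, 11).
v_2 = A·v_1 = (25, 29, -61).
v_3 = A·v_2 = (-151, -158, 399).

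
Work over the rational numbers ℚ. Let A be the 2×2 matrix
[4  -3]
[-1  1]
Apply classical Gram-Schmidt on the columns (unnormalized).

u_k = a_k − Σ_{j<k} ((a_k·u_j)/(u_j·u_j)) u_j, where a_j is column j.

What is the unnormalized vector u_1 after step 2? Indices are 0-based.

u_1 = (1/17, 4/17)

Step 1: u_0 = a_0 = (4, -1).
Step 2: u_1 = a_1 − (-13/17)·u_0 = (1/17, 4/17).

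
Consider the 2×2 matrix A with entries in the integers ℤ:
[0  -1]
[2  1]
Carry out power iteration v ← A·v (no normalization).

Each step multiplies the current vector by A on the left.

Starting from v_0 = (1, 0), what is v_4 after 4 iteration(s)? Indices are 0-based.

v_0 = (1, 0).
v_1 = A·v_0 = (0, 2).
v_2 = A·v_1 = (-2, 2).
v_3 = A·v_2 = (-2, -2).
v_4 = A·v_3 = (2, -6).

v_4 = (2, -6)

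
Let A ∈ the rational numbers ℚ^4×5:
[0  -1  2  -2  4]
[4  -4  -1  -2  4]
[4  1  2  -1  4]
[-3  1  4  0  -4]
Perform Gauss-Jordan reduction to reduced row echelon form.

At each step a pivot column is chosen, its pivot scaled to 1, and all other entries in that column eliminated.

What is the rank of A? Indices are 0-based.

pivot(0,0): swap R0↔R1
pivot(0,0)=4: scale R0 → (1, -1, -1/4, -1/2, 1)
  clear (2,0): R2 −= (4)R0 → (0, 5, 3, 1, 0)
  clear (3,0): R3 −= (-3)R0 → (0, -2, 13/4, -3/2, -1)
pivot(1,1)=-1: scale R1 → (0, 1, -2, 2, -4)
  clear (0,1): R0 −= (-1)R1 → (1, 0, -9/4, 3/2, -3)
  clear (2,1): R2 −= (5)R1 → (0, 0, 13, -9, 20)
  clear (3,1): R3 −= (-2)R1 → (0, 0, -3/4, 5/2, -9)
pivot(2,2)=13: scale R2 → (0, 0, 1, -9/13, 20/13)
  clear (0,2): R0 −= (-9/4)R2 → (1, 0, 0, -3/52, 6/13)
  clear (1,2): R1 −= (-2)R2 → (0, 1, 0, 8/13, -12/13)
  clear (3,2): R3 −= (-3/4)R2 → (0, 0, 0, 103/52, -102/13)
pivot(3,3)=103/52: scale R3 → (0, 0, 0, 1, -408/103)
  clear (0,3): R0 −= (-3/52)R3 → (1, 0, 0, 0, 24/103)
  clear (1,3): R1 −= (8/13)R3 → (0, 1, 0, 0, 156/103)
  clear (2,3): R2 −= (-9/13)R3 → (0, 0, 1, 0, -124/103)

rank = 4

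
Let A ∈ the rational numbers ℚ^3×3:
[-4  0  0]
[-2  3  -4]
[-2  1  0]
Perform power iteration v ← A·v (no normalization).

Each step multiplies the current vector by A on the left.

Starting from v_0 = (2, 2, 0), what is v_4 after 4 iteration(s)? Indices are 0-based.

v_0 = (2, 2, 0).
v_1 = A·v_0 = (-8, 2, -2).
v_2 = A·v_1 = (32, 30, 18).
v_3 = A·v_2 = (-128, -46, -34).
v_4 = A·v_3 = (512, 254, 210).

v_4 = (512, 254, 210)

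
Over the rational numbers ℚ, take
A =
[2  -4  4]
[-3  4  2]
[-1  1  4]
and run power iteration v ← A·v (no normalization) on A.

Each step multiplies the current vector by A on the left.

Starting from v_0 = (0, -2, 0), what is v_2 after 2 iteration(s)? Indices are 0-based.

v_2 = (40, -60, -24)

v_0 = (0, -2, 0).
v_1 = A·v_0 = (8, -8, -2).
v_2 = A·v_1 = (40, -60, -24).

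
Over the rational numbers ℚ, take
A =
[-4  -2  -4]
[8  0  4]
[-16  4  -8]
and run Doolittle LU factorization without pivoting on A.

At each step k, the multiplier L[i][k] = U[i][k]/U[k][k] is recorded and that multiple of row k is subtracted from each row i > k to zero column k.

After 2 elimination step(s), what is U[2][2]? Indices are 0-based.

Step 1: pivot at (0,0) is -4.
  row1 ← row1 − (-2)·row0  ⇒  L[1][0]=-2, U row1=(0, -4, -4)
  row2 ← row2 − (4)·row0  ⇒  L[2][0]=4, U row2=(0, 12, 8)
Step 2: pivot at (1,1) is -4.
  row2 ← row2 − (-3)·row1  ⇒  L[2][1]=-3, U row2=(0, 0, -4)

U[2][2] = -4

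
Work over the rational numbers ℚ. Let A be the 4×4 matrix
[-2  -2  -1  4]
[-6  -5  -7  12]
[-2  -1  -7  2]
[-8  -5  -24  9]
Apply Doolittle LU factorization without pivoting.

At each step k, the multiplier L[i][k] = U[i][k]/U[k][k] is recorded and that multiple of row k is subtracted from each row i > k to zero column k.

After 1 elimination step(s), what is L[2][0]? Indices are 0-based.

k=0: U[0][0]=-2
  eliminate (1,0): mult=3, new row 1: (0, 1, -4, 0); set L[1][0]=3
  eliminate (2,0): mult=1, new row 2: (0, 1, -6, -2); set L[2][0]=1
  eliminate (3,0): mult=4, new row 3: (0, 3, -20, -7); set L[3][0]=4

L[2][0] = 1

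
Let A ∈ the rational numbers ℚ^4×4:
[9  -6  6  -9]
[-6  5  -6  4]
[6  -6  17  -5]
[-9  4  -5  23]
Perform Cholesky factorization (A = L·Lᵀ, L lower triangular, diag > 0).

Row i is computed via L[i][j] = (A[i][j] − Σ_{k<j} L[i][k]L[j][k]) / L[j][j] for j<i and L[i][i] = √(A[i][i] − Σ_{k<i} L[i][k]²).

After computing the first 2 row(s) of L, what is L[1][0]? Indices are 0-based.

Step 1: L[0][0] = √(9) = 3.
  L[1][0] = (-6) / L[0][0] = -2.
Step 2: L[1][1] = √(1) = 1.

L[1][0] = -2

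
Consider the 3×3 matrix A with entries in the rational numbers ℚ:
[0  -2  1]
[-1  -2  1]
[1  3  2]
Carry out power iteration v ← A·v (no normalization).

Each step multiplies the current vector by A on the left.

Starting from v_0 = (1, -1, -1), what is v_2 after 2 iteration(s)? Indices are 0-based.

v_0 = (1, -1, -1).
v_1 = A·v_0 = (1, 0, -4).
v_2 = A·v_1 = (-4, -5, -7).

v_2 = (-4, -5, -7)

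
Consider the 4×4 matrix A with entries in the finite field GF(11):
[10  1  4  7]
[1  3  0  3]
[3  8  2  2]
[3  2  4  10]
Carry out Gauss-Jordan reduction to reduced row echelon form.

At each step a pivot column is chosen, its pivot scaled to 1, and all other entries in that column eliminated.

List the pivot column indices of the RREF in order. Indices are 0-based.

pivot columns: 0, 1, 2, 3

pivot(0,0)=10: scale R0 → (1, 10, 7, 4)
  clear (1,0): R1 −= (1)R0 → (0, 4, 4, 10)
  clear (2,0): R2 −= (3)R0 → (0, 0, 3, 1)
  clear (3,0): R3 −= (3)R0 → (0, 5, 5, 9)
pivot(1,1)=4: scale R1 → (0, 1, 1, 8)
  clear (0,1): R0 −= (10)R1 → (1, 0, 8, 1)
  clear (3,1): R3 −= (5)R1 → (0, 0, 0, 2)
pivot(2,2)=3: scale R2 → (0, 0, 1, 4)
  clear (0,2): R0 −= (8)R2 → (1, 0, 0, 2)
  clear (1,2): R1 −= (1)R2 → (0, 1, 0, 4)
pivot(3,3)=2: scale R3 → (0, 0, 0, 1)
  clear (0,3): R0 −= (2)R3 → (1, 0, 0, 0)
  clear (1,3): R1 −= (4)R3 → (0, 1, 0, 0)
  clear (2,3): R2 −= (4)R3 → (0, 0, 1, 0)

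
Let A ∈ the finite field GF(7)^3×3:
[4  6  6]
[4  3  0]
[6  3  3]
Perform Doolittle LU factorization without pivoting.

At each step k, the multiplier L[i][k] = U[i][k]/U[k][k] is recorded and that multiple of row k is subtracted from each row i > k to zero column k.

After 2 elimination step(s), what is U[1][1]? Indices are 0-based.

U[1][1] = 4

Step 1: pivot at (0,0) is 4.
  row1 ← row1 − (1)·row0  ⇒  L[1][0]=1, U row1=(0, 4, 1)
  row2 ← row2 − (5)·row0  ⇒  L[2][0]=5, U row2=(0, 1, 1)
Step 2: pivot at (1,1) is 4.
  row2 ← row2 − (2)·row1  ⇒  L[2][1]=2, U row2=(0, 0, 6)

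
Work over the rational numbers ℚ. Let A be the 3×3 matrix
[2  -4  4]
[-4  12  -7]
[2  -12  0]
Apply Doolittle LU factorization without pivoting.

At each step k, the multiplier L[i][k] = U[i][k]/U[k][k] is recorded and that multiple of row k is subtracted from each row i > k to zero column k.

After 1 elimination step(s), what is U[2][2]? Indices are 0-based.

[col 0] pivot 2
  R1 -= -2*R0 → (0, 4, 1)  (L[1][0] := -2)
  R2 -= 1*R0 → (0, -8, -4)  (L[2][0] := 1)

U[2][2] = -4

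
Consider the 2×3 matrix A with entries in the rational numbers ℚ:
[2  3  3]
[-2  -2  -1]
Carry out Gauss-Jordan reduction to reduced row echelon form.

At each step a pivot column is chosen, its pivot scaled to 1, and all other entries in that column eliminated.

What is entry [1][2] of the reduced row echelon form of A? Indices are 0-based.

M[1][2] = 2

step 1: normalize row 0 (÷2) = (1, 3/2, 3/2)
  row 1: subtract -2×row0 = (0, 1, 2)
step 2: normalize row 1 (÷1) = (0, 1, 2)
  row 0: subtract 3/2×row1 = (1, 0, -3/2)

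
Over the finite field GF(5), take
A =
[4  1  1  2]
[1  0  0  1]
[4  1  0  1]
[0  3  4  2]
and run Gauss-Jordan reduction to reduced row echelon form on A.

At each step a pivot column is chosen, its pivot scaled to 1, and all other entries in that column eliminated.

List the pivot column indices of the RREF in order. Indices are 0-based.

pivot columns: 0, 1, 2, 3

pivot(0,0)=4: scale R0 → (1, 4, 4, 3)
  clear (1,0): R1 −= (1)R0 → (0, 1, 1, 3)
  clear (2,0): R2 −= (4)R0 → (0, 0, 4, 4)
pivot(1,1)=1: scale R1 → (0, 1, 1, 3)
  clear (0,1): R0 −= (4)R1 → (1, 0, 0, 1)
  clear (3,1): R3 −= (3)R1 → (0, 0, 1, 3)
pivot(2,2)=4: scale R2 → (0, 0, 1, 1)
  clear (1,2): R1 −= (1)R2 → (0, 1, 0, 2)
  clear (3,2): R3 −= (1)R2 → (0, 0, 0, 2)
pivot(3,3)=2: scale R3 → (0, 0, 0, 1)
  clear (0,3): R0 −= (1)R3 → (1, 0, 0, 0)
  clear (1,3): R1 −= (2)R3 → (0, 1, 0, 0)
  clear (2,3): R2 −= (1)R3 → (0, 0, 1, 0)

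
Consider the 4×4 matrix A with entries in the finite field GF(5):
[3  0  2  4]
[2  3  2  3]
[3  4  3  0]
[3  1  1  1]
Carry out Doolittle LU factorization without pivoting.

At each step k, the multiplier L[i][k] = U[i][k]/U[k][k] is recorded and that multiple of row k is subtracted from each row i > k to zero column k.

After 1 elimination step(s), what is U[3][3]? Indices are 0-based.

k=0: U[0][0]=3
  eliminate (1,0): mult=4, new row 1: (0, 3, 4, 2); set L[1][0]=4
  eliminate (2,0): mult=1, new row 2: (0, 4, 1, 1); set L[2][0]=1
  eliminate (3,0): mult=1, new row 3: (0, 1, 4, 2); set L[3][0]=1

U[3][3] = 2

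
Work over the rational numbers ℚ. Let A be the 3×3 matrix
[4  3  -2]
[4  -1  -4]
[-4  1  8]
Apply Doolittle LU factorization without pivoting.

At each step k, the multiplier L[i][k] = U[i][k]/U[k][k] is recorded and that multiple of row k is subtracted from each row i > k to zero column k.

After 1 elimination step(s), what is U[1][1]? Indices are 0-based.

U[1][1] = -4

k=0: U[0][0]=4
  eliminate (1,0): mult=1, new row 1: (0, -4, -2); set L[1][0]=1
  eliminate (2,0): mult=-1, new row 2: (0, 4, 6); set L[2][0]=-1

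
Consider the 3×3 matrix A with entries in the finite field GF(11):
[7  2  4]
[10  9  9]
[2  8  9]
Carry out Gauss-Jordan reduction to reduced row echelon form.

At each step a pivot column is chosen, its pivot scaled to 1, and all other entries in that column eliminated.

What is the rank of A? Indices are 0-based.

rank = 3

[1] R0 /= 7  ⇒  (1, 5, 10)
     R1 -= 10·R0  ⇒  (0, 3, 8)
     R2 -= 2·R0  ⇒  (0, 9, 0)
[2] R1 /= 3  ⇒  (0, 1, 10)
     R0 -= 5·R1  ⇒  (1, 0, 4)
     R2 -= 9·R1  ⇒  (0, 0, 9)
[3] R2 /= 9  ⇒  (0, 0, 1)
     R0 -= 4·R2  ⇒  (1, 0, 0)
     R1 -= 10·R2  ⇒  (0, 1, 0)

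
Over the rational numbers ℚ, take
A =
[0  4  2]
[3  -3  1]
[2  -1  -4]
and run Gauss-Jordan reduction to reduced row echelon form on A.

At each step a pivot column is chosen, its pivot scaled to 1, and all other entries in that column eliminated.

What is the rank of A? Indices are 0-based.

rank = 3

pivot(0,0): swap R0↔R1
pivot(0,0)=3: scale R0 → (1, -1, 1/3)
  clear (2,0): R2 −= (2)R0 → (0, 1, -14/3)
pivot(1,1)=4: scale R1 → (0, 1, 1/2)
  clear (0,1): R0 −= (-1)R1 → (1, 0, 5/6)
  clear (2,1): R2 −= (1)R1 → (0, 0, -31/6)
pivot(2,2)=-31/6: scale R2 → (0, 0, 1)
  clear (0,2): R0 −= (5/6)R2 → (1, 0, 0)
  clear (1,2): R1 −= (1/2)R2 → (0, 1, 0)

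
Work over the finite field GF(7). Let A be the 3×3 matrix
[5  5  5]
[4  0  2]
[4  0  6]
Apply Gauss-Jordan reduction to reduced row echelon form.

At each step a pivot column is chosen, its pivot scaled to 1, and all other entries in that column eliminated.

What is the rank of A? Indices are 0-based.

step 1: normalize row 0 (÷5) = (1, 1, 1)
  row 1: subtract 4×row0 = (0, 3, 5)
  row 2: subtract 4×row0 = (0, 3, 2)
step 2: normalize row 1 (÷3) = (0, 1, 4)
  row 0: subtract 1×row1 = (1, 0, 4)
  row 2: subtract 3×row1 = (0, 0, 4)
step 3: normalize row 2 (÷4) = (0, 0, 1)
  row 0: subtract 4×row2 = (1, 0, 0)
  row 1: subtract 4×row2 = (0, 1, 0)

rank = 3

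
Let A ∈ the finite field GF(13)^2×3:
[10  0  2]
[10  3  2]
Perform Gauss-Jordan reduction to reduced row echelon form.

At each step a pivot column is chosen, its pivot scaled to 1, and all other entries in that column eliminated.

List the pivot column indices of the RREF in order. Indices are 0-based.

pivot columns: 0, 1

step 1: normalize row 0 (÷10) = (1, 0, 8)
  row 1: subtract 10×row0 = (0, 3, 0)
step 2: normalize row 1 (÷3) = (0, 1, 0)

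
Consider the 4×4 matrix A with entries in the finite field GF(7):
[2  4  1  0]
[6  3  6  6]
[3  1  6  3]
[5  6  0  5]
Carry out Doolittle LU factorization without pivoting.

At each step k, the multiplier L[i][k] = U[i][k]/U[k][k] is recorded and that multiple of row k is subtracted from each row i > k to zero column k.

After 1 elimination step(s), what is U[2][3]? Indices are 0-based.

U[2][3] = 3

k=0: U[0][0]=2
  eliminate (1,0): mult=3, new row 1: (0, 5, 3, 6); set L[1][0]=3
  eliminate (2,0): mult=5, new row 2: (0, 2, 1, 3); set L[2][0]=5
  eliminate (3,0): mult=6, new row 3: (0, 3, 1, 5); set L[3][0]=6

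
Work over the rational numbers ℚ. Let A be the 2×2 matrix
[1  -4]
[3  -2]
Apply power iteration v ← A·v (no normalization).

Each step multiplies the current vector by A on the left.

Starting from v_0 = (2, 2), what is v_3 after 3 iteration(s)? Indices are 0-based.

v_3 = (74, 2)

v_0 = (2, 2).
v_1 = A·v_0 = (-6, 2).
v_2 = A·v_1 = (-14, -22).
v_3 = A·v_2 = (74, 2).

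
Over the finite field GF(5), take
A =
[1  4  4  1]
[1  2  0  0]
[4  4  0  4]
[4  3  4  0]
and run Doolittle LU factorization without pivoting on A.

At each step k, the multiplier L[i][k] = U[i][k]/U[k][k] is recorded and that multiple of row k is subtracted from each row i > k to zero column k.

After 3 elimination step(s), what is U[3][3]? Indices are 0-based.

U[3][3] = 2

k=0: U[0][0]=1
  eliminate (1,0): mult=1, new row 1: (0, 3, 1, 4); set L[1][0]=1
  eliminate (2,0): mult=4, new row 2: (0, 3, 4, 0); set L[2][0]=4
  eliminate (3,0): mult=4, new row 3: (0, 2, 3, 1); set L[3][0]=4
k=1: U[1][1]=3
  eliminate (2,1): mult=1, new row 2: (0, 0, 3, 1); set L[2][1]=1
  eliminate (3,1): mult=4, new row 3: (0, 0, 4, 0); set L[3][1]=4
k=2: U[2][2]=3
  eliminate (3,2): mult=3, new row 3: (0, 0, 0, 2); set L[3][2]=3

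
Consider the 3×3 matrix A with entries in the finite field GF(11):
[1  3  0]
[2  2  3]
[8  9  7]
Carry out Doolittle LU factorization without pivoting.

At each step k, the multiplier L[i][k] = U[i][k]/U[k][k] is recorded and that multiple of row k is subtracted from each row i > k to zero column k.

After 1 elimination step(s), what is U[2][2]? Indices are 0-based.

U[2][2] = 7

Step 1: pivot at (0,0) is 1.
  row1 ← row1 − (2)·row0  ⇒  L[1][0]=2, U row1=(0, 7, 3)
  row2 ← row2 − (8)·row0  ⇒  L[2][0]=8, U row2=(0, 7, 7)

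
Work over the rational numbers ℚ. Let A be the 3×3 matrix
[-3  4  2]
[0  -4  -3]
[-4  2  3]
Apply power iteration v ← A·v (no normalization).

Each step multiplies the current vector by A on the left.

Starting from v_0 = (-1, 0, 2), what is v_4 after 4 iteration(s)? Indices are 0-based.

v_0 = (-1, 0, 2).
v_1 = A·v_0 = (7, -6, 10).
v_2 = A·v_1 = (-25, -6, -10).
v_3 = A·v_2 = (31, 54, 58).
v_4 = A·v_3 = (239, -390, 158).

v_4 = (239, -390, 158)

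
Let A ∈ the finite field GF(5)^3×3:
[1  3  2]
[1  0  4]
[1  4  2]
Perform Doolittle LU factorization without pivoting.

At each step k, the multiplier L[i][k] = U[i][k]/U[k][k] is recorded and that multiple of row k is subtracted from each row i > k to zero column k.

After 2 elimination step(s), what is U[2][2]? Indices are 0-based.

Step 1: pivot at (0,0) is 1.
  row1 ← row1 − (1)·row0  ⇒  L[1][0]=1, U row1=(0, 2, 2)
  row2 ← row2 − (1)·row0  ⇒  L[2][0]=1, U row2=(0, 1, 0)
Step 2: pivot at (1,1) is 2.
  row2 ← row2 − (3)·row1  ⇒  L[2][1]=3, U row2=(0, 0, 4)

U[2][2] = 4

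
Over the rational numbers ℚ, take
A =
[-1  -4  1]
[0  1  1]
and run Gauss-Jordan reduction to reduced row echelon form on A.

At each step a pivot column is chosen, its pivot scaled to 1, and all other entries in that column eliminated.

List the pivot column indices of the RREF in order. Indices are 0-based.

pivot columns: 0, 1

[1] R0 /= -1  ⇒  (1, 4, -1)
[2] R1 /= 1  ⇒  (0, 1, 1)
     R0 -= 4·R1  ⇒  (1, 0, -5)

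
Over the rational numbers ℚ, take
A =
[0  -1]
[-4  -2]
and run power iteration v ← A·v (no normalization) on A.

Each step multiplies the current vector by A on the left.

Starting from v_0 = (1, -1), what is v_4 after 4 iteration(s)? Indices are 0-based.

v_0 = (1, -1).
v_1 = A·v_0 = (1, -2).
v_2 = A·v_1 = (2, 0).
v_3 = A·v_2 = (0, -8).
v_4 = A·v_3 = (8, 16).

v_4 = (8, 16)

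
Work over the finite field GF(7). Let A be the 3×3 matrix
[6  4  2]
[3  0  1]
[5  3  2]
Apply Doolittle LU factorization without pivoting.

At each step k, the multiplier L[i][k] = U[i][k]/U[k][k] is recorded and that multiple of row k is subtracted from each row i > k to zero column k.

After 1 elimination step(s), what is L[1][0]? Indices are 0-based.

Step 1: pivot at (0,0) is 6.
  row1 ← row1 − (4)·row0  ⇒  L[1][0]=4, U row1=(0, 5, 0)
  row2 ← row2 − (2)·row0  ⇒  L[2][0]=2, U row2=(0, 2, 5)

L[1][0] = 4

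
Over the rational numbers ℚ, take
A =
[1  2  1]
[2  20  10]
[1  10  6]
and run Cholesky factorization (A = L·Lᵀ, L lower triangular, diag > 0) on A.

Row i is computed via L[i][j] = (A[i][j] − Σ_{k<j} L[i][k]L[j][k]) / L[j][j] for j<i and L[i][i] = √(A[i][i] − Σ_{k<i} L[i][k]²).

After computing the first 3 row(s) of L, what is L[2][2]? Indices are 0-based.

L[2][2] = 1

Step 1: L[0][0] = √(1) = 1.
  L[1][0] = (2) / L[0][0] = 2.
Step 2: L[1][1] = √(16) = 4.
  L[2][0] = (1) / L[0][0] = 1.
  L[2][1] = (8) / L[1][1] = 2.
Step 3: L[2][2] = √(1) = 1.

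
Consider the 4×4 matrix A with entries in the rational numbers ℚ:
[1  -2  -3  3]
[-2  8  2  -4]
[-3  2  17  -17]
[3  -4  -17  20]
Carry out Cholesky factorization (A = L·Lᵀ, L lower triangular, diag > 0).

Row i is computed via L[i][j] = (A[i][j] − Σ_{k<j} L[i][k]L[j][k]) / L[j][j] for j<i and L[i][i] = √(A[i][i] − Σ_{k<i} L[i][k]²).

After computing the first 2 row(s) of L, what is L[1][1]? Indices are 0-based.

Step 1: L[0][0] = √(1) = 1.
  L[1][0] = (-2) / L[0][0] = -2.
Step 2: L[1][1] = √(4) = 2.

L[1][1] = 2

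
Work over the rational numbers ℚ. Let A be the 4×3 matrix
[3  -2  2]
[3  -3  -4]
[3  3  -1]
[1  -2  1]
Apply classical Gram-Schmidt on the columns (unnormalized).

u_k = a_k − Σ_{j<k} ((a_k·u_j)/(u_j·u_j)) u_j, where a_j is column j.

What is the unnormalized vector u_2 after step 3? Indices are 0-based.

Step 1: u_0 = a_0 = (3, 3, 3, 1).
Step 2: u_1 = a_1 − (-2/7)·u_0 = (-8/7, -15/7, 27/7, -12/7).
Step 3: u_2 = a_2 − (-2/7)·u_0 − (5/166)·u_1 = (240/83, -511/166, -43/166, 111/83).

u_2 = (240/83, -511/166, -43/166, 111/83)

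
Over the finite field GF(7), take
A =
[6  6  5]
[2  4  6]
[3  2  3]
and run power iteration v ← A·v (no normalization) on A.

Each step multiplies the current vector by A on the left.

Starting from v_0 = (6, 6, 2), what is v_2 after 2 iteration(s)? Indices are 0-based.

v_0 = (6, 6, 2).
v_1 = A·v_0 = (5, 6, 1).
v_2 = A·v_1 = (1, 5, 2).

v_2 = (1, 5, 2)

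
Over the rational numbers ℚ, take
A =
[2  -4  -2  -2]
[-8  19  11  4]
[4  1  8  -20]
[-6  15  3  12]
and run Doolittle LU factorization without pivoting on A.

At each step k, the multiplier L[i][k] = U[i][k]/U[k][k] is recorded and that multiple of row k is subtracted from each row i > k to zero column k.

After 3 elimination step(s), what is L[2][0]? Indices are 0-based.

[col 0] pivot 2
  R1 -= -4*R0 → (0, 3, 3, -4)  (L[1][0] := -4)
  R2 -= 2*R0 → (0, 9, 12, -16)  (L[2][0] := 2)
  R3 -= -3*R0 → (0, 3, -3, 6)  (L[3][0] := -3)
[col 1] pivot 3
  R2 -= 3*R1 → (0, 0, 3, -4)  (L[2][1] := 3)
  R3 -= 1*R1 → (0, 0, -6, 10)  (L[3][1] := 1)
[col 2] pivot 3
  R3 -= -2*R2 → (0, 0, 0, 2)  (L[3][2] := -2)

L[2][0] = 2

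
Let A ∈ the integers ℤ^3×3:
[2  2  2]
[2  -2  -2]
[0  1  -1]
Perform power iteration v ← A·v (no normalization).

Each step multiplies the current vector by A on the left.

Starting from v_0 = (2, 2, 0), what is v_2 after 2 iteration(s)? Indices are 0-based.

v_0 = (2, 2, 0).
v_1 = A·v_0 = (8, 0, 2).
v_2 = A·v_1 = (20, 12, -2).

v_2 = (20, 12, -2)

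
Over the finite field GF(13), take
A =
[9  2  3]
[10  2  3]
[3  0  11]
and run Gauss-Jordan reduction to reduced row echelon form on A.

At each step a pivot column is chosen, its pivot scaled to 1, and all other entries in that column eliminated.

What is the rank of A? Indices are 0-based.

step 1: normalize row 0 (÷9) = (1, 6, 9)
  row 1: subtract 10×row0 = (0, 7, 4)
  row 2: subtract 3×row0 = (0, 8, 10)
step 2: normalize row 1 (÷7) = (0, 1, 8)
  row 0: subtract 6×row1 = (1, 0, 0)
  row 2: subtract 8×row1 = (0, 0, 11)
step 3: normalize row 2 (÷11) = (0, 0, 1)
  row 1: subtract 8×row2 = (0, 1, 0)

rank = 3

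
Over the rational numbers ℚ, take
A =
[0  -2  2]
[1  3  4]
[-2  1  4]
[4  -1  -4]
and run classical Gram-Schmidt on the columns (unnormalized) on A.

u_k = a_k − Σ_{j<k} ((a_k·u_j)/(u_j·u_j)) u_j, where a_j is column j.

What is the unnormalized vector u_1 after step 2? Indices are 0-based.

Step 1: u_0 = a_0 = (0, 1, -2, 4).
Step 2: u_1 = a_1 − (-1/7)·u_0 = (-2, 22/7, 5/7, -3/7).

u_1 = (-2, 22/7, 5/7, -3/7)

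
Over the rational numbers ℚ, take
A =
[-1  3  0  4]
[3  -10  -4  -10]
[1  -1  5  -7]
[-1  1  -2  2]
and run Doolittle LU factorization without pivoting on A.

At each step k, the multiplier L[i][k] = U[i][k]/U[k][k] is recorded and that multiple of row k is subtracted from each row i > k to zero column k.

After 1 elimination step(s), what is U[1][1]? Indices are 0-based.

Step 1: pivot at (0,0) is -1.
  row1 ← row1 − (-3)·row0  ⇒  L[1][0]=-3, U row1=(0, -1, -4, 2)
  row2 ← row2 − (-1)·row0  ⇒  L[2][0]=-1, U row2=(0, 2, 5, -3)
  row3 ← row3 − (1)·row0  ⇒  L[3][0]=1, U row3=(0, -2, -2, -2)

U[1][1] = -1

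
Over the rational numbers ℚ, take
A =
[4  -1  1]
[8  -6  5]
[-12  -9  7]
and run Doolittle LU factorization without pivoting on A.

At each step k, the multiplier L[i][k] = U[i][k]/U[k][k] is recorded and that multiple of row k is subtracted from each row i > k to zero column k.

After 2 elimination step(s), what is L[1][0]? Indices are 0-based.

L[1][0] = 2

Step 1: pivot at (0,0) is 4.
  row1 ← row1 − (2)·row0  ⇒  L[1][0]=2, U row1=(0, -4, 3)
  row2 ← row2 − (-3)·row0  ⇒  L[2][0]=-3, U row2=(0, -12, 10)
Step 2: pivot at (1,1) is -4.
  row2 ← row2 − (3)·row1  ⇒  L[2][1]=3, U row2=(0, 0, 1)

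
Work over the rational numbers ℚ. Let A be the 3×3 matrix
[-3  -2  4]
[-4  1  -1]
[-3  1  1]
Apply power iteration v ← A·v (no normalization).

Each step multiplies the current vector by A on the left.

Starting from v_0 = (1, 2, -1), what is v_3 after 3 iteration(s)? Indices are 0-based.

v_0 = (1, 2, -1).
v_1 = A·v_0 = (-11, -1, -2).
v_2 = A·v_1 = (27, 45, 30).
v_3 = A·v_2 = (-51, -93, -6).

v_3 = (-51, -93, -6)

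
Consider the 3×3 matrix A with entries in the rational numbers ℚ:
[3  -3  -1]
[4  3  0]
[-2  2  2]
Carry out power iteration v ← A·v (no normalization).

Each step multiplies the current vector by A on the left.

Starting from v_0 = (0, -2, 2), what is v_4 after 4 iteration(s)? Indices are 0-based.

v_4 = (110, 806, -212)

v_0 = (0, -2, 2).
v_1 = A·v_0 = (4, -6, 0).
v_2 = A·v_1 = (30, -2, -20).
v_3 = A·v_2 = (116, 114, -104).
v_4 = A·v_3 = (110, 806, -212).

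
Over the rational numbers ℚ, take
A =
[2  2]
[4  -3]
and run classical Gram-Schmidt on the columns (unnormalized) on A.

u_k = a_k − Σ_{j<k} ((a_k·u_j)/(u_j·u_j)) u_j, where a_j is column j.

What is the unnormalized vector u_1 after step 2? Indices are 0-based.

u_1 = (14/5, -7/5)

Step 1: u_0 = a_0 = (2, 4).
Step 2: u_1 = a_1 − (-2/5)·u_0 = (14/5, -7/5).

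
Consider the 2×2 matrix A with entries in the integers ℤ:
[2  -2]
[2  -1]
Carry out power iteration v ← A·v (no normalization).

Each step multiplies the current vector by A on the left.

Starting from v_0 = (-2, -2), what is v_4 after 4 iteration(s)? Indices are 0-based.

v_4 = (-4, 2)

v_0 = (-2, -2).
v_1 = A·v_0 = (0, -2).
v_2 = A·v_1 = (4, 2).
v_3 = A·v_2 = (4, 6).
v_4 = A·v_3 = (-4, 2).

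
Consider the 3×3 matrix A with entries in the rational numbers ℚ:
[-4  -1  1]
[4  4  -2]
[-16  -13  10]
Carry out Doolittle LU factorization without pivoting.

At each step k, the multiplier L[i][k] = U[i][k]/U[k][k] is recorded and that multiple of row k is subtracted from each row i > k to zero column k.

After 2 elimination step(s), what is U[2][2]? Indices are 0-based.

U[2][2] = 3

k=0: U[0][0]=-4
  eliminate (1,0): mult=-1, new row 1: (0, 3, -1); set L[1][0]=-1
  eliminate (2,0): mult=4, new row 2: (0, -9, 6); set L[2][0]=4
k=1: U[1][1]=3
  eliminate (2,1): mult=-3, new row 2: (0, 0, 3); set L[2][1]=-3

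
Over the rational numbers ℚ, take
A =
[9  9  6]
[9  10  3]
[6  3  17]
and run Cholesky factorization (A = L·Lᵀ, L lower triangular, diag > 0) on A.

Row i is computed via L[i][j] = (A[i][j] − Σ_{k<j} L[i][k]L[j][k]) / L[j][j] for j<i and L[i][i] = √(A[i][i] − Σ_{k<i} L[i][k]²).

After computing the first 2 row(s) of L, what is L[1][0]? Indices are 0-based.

L[1][0] = 3

Step 1: L[0][0] = √(9) = 3.
  L[1][0] = (9) / L[0][0] = 3.
Step 2: L[1][1] = √(1) = 1.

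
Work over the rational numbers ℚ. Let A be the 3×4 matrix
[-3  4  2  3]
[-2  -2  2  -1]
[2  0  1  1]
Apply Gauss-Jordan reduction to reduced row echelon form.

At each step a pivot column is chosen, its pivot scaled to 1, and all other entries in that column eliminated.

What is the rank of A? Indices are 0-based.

step 1: normalize row 0 (÷-3) = (1, -4/3, -2/3, -1)
  row 1: subtract -2×row0 = (0, -14/3, 2/3, -3)
  row 2: subtract 2×row0 = (0, 8/3, 7/3, 3)
step 2: normalize row 1 (÷-14/3) = (0, 1, -1/7, 9/14)
  row 0: subtract -4/3×row1 = (1, 0, -6/7, -1/7)
  row 2: subtract 8/3×row1 = (0, 0, 19/7, 9/7)
step 3: normalize row 2 (÷19/7) = (0, 0, 1, 9/19)
  row 0: subtract -6/7×row2 = (1, 0, 0, 5/19)
  row 1: subtract -1/7×row2 = (0, 1, 0, 27/38)

rank = 3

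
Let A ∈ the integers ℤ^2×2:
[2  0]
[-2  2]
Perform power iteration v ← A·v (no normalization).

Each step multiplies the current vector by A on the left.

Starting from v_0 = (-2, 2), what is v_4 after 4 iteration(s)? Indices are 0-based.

v_4 = (-32, 160)

v_0 = (-2, 2).
v_1 = A·v_0 = (-4, 8).
v_2 = A·v_1 = (-8, 24).
v_3 = A·v_2 = (-16, 64).
v_4 = A·v_3 = (-32, 160).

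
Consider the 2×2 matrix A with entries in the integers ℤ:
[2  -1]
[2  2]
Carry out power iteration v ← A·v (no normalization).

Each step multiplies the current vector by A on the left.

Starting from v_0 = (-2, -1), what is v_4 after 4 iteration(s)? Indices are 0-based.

v_0 = (-2, -1).
v_1 = A·v_0 = (-3, -6).
v_2 = A·v_1 = (0, -18).
v_3 = A·v_2 = (18, -36).
v_4 = A·v_3 = (72, -36).

v_4 = (72, -36)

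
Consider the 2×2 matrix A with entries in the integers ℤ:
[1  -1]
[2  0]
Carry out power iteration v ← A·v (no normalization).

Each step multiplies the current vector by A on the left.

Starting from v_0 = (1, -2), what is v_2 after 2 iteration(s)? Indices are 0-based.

v_0 = (1, -2).
v_1 = A·v_0 = (3, 2).
v_2 = A·v_1 = (1, 6).

v_2 = (1, 6)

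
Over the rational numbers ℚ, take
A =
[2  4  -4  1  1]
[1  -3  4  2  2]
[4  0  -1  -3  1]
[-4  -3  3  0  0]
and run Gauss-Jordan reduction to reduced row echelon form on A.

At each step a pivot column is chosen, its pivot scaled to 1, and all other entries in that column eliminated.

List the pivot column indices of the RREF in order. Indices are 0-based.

[1] R0 /= 2  ⇒  (1, 2, -2, 1/2, 1/2)
     R1 -= 1·R0  ⇒  (0, -5, 6, 3/2, 3/2)
     R2 -= 4·R0  ⇒  (0, -8, 7, -5, -1)
     R3 -= -4·R0  ⇒  (0, 5, -5, 2, 2)
[2] R1 /= -5  ⇒  (0, 1, -6/5, -3/10, -3/10)
     R0 -= 2·R1  ⇒  (1, 0, 2/5, 11/10, 11/10)
     R2 -= -8·R1  ⇒  (0, 0, -13/5, -37/5, -17/5)
     R3 -= 5·R1  ⇒  (0, 0, 1, 7/2, 7/2)
[3] R2 /= -13/5  ⇒  (0, 0, 1, 37/13, 17/13)
     R0 -= 2/5·R2  ⇒  (1, 0, 0, -1/26, 15/26)
     R1 -= -6/5·R2  ⇒  (0, 1, 0, 81/26, 33/26)
     R3 -= 1·R2  ⇒  (0, 0, 0, 17/26, 57/26)
[4] R3 /= 17/26  ⇒  (0, 0, 0, 1, 57/17)
     R0 -= -1/26·R3  ⇒  (1, 0, 0, 0, 12/17)
     R1 -= 81/26·R3  ⇒  (0, 1, 0, 0, -156/17)
     R2 -= 37/13·R3  ⇒  (0, 0, 1, 0, -140/17)

pivot columns: 0, 1, 2, 3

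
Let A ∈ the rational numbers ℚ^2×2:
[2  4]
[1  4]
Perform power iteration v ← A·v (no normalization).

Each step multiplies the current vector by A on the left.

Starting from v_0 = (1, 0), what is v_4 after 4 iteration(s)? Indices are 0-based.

v_0 = (1, 0).
v_1 = A·v_0 = (2, 1).
v_2 = A·v_1 = (8, 6).
v_3 = A·v_2 = (40, 32).
v_4 = A·v_3 = (208, 168).

v_4 = (208, 168)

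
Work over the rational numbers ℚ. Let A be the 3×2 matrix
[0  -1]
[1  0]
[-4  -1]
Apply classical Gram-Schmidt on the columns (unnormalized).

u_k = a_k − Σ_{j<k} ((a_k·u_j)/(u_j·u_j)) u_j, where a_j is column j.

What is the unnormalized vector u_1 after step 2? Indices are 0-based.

Step 1: u_0 = a_0 = (0, 1, -4).
Step 2: u_1 = a_1 − (4/17)·u_0 = (-1, -4/17, -1/17).

u_1 = (-1, -4/17, -1/17)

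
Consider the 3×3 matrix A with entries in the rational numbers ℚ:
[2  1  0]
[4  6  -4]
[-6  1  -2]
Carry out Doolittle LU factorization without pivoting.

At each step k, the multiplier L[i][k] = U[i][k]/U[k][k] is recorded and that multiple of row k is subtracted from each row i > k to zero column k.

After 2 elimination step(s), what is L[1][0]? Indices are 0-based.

Step 1: pivot at (0,0) is 2.
  row1 ← row1 − (2)·row0  ⇒  L[1][0]=2, U row1=(0, 4, -4)
  row2 ← row2 − (-3)·row0  ⇒  L[2][0]=-3, U row2=(0, 4, -2)
Step 2: pivot at (1,1) is 4.
  row2 ← row2 − (1)·row1  ⇒  L[2][1]=1, U row2=(0, 0, 2)

L[1][0] = 2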